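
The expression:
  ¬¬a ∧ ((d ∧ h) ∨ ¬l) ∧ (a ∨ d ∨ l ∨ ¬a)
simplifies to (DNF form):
(a ∧ ¬l) ∨ (a ∧ d ∧ h)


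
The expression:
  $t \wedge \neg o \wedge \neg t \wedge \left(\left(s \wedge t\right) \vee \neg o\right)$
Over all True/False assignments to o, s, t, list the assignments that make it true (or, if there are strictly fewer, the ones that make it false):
is never true.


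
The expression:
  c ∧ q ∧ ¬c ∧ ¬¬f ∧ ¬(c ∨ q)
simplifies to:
False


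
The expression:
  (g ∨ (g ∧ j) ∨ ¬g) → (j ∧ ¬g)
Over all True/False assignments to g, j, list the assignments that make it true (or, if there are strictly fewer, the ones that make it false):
is true only for:
  g=False, j=True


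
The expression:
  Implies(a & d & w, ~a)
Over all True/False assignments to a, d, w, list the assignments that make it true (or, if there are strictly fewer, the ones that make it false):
is false only for:
  a=True, d=True, w=True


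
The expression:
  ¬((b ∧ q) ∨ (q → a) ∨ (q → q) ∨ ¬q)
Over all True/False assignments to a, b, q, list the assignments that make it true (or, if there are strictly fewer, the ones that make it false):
is never true.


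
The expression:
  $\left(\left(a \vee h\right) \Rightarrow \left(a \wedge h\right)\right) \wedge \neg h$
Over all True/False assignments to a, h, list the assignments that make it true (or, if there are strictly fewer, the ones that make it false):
is true only for:
  a=False, h=False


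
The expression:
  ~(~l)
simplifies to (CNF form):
l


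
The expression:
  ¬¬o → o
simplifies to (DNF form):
True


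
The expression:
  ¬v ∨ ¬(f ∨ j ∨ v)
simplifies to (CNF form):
¬v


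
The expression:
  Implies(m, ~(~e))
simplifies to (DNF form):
e | ~m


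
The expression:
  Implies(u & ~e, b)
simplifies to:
b | e | ~u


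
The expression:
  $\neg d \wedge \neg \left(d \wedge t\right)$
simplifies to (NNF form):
$\neg d$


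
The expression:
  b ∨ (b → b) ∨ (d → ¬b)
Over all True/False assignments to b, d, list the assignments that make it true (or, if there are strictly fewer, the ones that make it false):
is always true.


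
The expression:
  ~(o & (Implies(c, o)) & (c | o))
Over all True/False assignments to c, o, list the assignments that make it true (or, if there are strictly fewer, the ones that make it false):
is true only for:
  c=False, o=False;
  c=True, o=False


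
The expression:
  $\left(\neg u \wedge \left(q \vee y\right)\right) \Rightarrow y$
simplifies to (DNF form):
$u \vee y \vee \neg q$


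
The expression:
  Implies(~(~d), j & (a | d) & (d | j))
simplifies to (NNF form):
j | ~d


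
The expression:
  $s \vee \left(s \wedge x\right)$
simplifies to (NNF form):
$s$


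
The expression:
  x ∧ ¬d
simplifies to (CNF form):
x ∧ ¬d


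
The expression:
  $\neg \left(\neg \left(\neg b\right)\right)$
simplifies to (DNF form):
$\neg b$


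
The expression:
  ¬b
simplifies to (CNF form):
¬b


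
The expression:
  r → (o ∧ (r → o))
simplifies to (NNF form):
o ∨ ¬r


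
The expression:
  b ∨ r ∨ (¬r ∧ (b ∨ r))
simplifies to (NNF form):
b ∨ r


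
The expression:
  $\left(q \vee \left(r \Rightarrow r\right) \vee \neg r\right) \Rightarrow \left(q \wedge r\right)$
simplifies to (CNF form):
$q \wedge r$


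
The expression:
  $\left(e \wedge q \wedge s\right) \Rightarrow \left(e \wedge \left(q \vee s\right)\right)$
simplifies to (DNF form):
$\text{True}$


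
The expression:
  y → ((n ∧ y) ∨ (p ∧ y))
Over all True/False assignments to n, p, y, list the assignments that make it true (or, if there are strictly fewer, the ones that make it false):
is false only for:
  n=False, p=False, y=True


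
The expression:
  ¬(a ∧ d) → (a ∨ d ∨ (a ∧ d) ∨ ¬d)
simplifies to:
True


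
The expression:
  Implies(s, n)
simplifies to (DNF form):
n | ~s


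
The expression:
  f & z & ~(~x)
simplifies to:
f & x & z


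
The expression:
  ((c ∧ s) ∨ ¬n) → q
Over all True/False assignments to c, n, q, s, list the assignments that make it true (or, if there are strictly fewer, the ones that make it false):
is false only for:
  c=False, n=False, q=False, s=False;
  c=False, n=False, q=False, s=True;
  c=True, n=False, q=False, s=False;
  c=True, n=False, q=False, s=True;
  c=True, n=True, q=False, s=True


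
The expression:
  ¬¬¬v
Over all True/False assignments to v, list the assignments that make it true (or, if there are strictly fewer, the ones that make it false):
is true only for:
  v=False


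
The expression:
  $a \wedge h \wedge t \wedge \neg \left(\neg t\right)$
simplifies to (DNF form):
$a \wedge h \wedge t$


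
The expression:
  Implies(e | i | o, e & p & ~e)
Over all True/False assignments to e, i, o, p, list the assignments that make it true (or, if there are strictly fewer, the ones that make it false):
is true only for:
  e=False, i=False, o=False, p=False;
  e=False, i=False, o=False, p=True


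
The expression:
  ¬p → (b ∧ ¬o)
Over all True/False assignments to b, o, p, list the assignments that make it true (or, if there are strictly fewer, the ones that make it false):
is false only for:
  b=False, o=False, p=False;
  b=False, o=True, p=False;
  b=True, o=True, p=False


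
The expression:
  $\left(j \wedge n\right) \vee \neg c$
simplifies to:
$\left(j \wedge n\right) \vee \neg c$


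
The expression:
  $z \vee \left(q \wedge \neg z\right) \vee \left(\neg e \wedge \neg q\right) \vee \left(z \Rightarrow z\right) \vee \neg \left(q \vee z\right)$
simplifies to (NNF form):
$\text{True}$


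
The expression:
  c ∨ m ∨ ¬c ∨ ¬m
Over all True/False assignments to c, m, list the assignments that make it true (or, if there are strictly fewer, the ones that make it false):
is always true.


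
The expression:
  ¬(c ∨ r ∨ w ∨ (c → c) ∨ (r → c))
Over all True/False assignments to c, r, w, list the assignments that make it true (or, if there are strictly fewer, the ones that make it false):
is never true.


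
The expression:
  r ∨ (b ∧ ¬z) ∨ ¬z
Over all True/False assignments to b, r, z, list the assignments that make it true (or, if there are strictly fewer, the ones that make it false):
is false only for:
  b=False, r=False, z=True;
  b=True, r=False, z=True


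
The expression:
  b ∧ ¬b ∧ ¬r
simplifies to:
False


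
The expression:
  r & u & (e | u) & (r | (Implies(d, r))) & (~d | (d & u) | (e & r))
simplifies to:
r & u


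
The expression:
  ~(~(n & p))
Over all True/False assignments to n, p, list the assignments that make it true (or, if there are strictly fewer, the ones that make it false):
is true only for:
  n=True, p=True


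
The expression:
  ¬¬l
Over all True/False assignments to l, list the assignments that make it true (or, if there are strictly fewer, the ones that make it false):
is true only for:
  l=True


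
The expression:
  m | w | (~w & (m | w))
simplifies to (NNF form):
m | w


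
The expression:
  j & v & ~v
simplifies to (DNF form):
False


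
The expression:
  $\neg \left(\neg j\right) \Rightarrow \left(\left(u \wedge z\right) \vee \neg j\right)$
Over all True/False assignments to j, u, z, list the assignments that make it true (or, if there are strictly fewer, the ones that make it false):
is false only for:
  j=True, u=False, z=False;
  j=True, u=False, z=True;
  j=True, u=True, z=False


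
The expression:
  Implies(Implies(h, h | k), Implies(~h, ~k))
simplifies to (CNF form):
h | ~k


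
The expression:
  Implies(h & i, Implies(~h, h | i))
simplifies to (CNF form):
True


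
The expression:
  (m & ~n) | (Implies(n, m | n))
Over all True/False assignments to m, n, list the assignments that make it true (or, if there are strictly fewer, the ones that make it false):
is always true.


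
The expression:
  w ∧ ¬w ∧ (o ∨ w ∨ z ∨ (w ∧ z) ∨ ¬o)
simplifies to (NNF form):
False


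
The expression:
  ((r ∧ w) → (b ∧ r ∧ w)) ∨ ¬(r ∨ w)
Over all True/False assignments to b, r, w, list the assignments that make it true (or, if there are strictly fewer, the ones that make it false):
is false only for:
  b=False, r=True, w=True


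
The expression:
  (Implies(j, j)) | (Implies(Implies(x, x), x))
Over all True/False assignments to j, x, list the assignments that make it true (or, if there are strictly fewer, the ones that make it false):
is always true.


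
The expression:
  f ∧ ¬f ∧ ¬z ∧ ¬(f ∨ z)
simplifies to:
False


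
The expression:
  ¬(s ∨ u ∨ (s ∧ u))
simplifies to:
¬s ∧ ¬u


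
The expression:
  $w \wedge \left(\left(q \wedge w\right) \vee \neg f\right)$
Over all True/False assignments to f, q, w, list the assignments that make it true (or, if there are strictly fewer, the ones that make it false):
is true only for:
  f=False, q=False, w=True;
  f=False, q=True, w=True;
  f=True, q=True, w=True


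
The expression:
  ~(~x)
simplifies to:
x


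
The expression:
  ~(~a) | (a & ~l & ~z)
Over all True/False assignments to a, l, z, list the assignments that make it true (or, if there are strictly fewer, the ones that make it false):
is true only for:
  a=True, l=False, z=False;
  a=True, l=False, z=True;
  a=True, l=True, z=False;
  a=True, l=True, z=True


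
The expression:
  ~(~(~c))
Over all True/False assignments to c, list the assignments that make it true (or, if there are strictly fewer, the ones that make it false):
is true only for:
  c=False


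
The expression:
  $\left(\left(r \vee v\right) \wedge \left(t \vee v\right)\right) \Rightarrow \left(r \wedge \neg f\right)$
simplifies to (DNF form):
$\left(r \wedge \neg f\right) \vee \left(\neg r \wedge \neg v\right) \vee \left(\neg t \wedge \neg v\right)$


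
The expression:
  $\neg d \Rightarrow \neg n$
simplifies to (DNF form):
$d \vee \neg n$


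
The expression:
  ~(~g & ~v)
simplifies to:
g | v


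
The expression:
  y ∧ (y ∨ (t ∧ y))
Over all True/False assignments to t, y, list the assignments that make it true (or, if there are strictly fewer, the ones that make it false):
is true only for:
  t=False, y=True;
  t=True, y=True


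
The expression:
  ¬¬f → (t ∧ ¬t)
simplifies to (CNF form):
¬f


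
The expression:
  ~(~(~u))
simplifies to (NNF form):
~u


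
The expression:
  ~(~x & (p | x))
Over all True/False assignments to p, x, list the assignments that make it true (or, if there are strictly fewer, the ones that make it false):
is false only for:
  p=True, x=False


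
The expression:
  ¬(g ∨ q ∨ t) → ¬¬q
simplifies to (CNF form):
g ∨ q ∨ t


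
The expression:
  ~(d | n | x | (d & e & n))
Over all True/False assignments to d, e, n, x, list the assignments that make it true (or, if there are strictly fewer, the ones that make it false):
is true only for:
  d=False, e=False, n=False, x=False;
  d=False, e=True, n=False, x=False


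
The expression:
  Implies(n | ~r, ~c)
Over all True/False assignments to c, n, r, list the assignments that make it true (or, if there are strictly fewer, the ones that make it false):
is false only for:
  c=True, n=False, r=False;
  c=True, n=True, r=False;
  c=True, n=True, r=True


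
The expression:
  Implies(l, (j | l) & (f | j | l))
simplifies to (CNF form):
True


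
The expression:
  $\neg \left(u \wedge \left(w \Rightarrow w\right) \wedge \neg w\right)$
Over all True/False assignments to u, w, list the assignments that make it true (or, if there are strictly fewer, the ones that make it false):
is false only for:
  u=True, w=False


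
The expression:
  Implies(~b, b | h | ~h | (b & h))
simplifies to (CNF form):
True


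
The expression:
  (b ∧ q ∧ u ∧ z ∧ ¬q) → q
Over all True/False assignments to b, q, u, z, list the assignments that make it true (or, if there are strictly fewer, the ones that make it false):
is always true.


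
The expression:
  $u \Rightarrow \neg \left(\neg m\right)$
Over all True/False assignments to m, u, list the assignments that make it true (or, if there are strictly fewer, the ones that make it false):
is false only for:
  m=False, u=True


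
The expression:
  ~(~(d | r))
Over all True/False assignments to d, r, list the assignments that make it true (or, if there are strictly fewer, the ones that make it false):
is false only for:
  d=False, r=False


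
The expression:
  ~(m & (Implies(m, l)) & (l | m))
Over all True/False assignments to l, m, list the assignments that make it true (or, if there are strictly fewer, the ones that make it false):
is false only for:
  l=True, m=True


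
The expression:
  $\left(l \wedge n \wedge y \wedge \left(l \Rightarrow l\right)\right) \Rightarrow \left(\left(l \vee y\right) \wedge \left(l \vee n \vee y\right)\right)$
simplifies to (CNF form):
$\text{True}$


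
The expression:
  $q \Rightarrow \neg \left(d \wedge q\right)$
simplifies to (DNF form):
$\neg d \vee \neg q$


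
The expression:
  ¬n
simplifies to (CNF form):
¬n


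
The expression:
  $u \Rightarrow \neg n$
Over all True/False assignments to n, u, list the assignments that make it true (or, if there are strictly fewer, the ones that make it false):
is false only for:
  n=True, u=True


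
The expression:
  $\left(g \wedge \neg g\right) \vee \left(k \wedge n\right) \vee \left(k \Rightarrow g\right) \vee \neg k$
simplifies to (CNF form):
$g \vee n \vee \neg k$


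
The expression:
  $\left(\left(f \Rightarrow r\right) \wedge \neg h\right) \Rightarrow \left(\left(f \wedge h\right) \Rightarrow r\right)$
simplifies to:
$\text{True}$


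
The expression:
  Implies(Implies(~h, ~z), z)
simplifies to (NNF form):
z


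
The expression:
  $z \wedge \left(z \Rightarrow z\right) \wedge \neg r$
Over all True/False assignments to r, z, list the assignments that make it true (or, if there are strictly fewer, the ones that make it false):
is true only for:
  r=False, z=True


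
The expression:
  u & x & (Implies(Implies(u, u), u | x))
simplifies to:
u & x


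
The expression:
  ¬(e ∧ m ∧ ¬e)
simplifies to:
True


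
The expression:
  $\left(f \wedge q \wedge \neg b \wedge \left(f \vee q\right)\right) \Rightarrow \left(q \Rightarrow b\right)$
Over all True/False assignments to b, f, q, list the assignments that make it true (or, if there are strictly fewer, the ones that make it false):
is false only for:
  b=False, f=True, q=True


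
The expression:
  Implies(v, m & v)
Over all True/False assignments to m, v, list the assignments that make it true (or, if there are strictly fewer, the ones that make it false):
is false only for:
  m=False, v=True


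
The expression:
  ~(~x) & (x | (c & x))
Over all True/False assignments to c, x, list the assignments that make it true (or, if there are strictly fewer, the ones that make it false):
is true only for:
  c=False, x=True;
  c=True, x=True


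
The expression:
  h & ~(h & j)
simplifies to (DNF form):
h & ~j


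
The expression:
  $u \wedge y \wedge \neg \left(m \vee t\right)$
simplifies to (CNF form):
$u \wedge y \wedge \neg m \wedge \neg t$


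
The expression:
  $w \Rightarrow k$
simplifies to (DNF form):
$k \vee \neg w$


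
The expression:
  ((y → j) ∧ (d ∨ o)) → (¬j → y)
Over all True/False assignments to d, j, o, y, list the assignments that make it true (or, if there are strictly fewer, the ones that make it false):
is false only for:
  d=False, j=False, o=True, y=False;
  d=True, j=False, o=False, y=False;
  d=True, j=False, o=True, y=False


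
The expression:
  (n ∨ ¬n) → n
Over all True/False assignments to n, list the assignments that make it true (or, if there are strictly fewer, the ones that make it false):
is true only for:
  n=True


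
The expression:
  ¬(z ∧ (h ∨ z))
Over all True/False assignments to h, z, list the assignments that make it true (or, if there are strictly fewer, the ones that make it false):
is true only for:
  h=False, z=False;
  h=True, z=False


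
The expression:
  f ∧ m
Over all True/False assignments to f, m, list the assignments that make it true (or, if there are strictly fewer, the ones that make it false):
is true only for:
  f=True, m=True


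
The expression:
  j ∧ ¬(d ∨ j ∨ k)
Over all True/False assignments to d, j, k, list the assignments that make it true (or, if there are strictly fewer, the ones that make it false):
is never true.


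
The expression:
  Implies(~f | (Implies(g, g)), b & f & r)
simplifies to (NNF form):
b & f & r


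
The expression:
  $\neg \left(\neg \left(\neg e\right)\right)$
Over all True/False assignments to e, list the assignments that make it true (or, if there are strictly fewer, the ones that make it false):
is true only for:
  e=False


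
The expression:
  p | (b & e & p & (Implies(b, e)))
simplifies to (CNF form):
p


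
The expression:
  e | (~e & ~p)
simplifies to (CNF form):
e | ~p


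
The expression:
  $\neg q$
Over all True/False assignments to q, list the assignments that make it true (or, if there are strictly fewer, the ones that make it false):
is true only for:
  q=False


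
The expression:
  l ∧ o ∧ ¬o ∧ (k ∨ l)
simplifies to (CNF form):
False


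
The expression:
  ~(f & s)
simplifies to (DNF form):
~f | ~s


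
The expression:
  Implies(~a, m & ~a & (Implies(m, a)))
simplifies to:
a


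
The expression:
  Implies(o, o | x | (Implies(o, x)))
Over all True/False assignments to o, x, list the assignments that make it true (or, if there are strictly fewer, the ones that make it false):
is always true.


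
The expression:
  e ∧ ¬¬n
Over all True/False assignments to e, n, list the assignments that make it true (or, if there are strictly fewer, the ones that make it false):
is true only for:
  e=True, n=True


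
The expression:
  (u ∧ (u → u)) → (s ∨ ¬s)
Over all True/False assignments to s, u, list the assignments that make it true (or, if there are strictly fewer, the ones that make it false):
is always true.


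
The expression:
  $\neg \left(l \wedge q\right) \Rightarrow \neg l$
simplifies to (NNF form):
$q \vee \neg l$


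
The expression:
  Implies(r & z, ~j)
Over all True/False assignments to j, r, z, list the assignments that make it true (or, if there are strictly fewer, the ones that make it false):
is false only for:
  j=True, r=True, z=True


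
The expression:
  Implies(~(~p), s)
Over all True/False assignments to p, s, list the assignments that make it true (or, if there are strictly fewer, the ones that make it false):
is false only for:
  p=True, s=False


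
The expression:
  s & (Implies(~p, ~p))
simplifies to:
s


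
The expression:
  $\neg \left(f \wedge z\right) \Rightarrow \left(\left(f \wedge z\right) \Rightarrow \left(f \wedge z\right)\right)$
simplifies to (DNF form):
$\text{True}$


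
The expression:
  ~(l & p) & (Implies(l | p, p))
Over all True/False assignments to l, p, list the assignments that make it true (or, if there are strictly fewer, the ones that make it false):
is true only for:
  l=False, p=False;
  l=False, p=True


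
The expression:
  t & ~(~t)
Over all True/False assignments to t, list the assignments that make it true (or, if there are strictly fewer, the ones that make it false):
is true only for:
  t=True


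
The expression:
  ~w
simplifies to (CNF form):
~w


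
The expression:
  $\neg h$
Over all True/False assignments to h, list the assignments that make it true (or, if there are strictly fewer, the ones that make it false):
is true only for:
  h=False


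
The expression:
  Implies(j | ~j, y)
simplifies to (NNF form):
y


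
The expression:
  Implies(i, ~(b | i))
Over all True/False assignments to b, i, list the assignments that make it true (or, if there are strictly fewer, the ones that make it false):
is true only for:
  b=False, i=False;
  b=True, i=False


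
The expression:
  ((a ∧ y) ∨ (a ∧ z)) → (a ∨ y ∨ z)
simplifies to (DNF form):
True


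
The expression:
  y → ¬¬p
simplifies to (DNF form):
p ∨ ¬y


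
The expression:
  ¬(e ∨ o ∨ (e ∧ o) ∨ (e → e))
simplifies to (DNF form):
False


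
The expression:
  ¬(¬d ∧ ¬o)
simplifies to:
d ∨ o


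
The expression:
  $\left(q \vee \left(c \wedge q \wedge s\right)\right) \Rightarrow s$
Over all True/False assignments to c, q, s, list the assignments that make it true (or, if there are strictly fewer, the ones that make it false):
is false only for:
  c=False, q=True, s=False;
  c=True, q=True, s=False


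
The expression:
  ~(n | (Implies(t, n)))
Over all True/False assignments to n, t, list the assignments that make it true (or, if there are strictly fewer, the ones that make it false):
is true only for:
  n=False, t=True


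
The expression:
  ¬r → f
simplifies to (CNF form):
f ∨ r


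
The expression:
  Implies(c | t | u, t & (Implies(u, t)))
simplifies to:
t | (~c & ~u)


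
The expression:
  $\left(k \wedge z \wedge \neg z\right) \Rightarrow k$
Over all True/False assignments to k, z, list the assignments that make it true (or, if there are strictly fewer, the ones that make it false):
is always true.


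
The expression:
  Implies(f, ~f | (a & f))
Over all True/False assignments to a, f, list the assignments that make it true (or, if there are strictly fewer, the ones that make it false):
is false only for:
  a=False, f=True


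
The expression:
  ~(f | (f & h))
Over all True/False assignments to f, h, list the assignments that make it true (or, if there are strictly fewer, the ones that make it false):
is true only for:
  f=False, h=False;
  f=False, h=True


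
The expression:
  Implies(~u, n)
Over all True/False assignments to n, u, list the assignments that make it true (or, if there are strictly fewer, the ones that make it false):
is false only for:
  n=False, u=False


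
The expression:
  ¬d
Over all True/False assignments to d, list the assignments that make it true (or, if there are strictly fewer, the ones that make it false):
is true only for:
  d=False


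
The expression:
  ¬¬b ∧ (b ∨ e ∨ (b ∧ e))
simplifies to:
b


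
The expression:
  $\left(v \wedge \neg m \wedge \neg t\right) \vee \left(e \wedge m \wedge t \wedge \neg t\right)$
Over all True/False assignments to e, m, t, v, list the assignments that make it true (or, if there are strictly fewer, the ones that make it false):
is true only for:
  e=False, m=False, t=False, v=True;
  e=True, m=False, t=False, v=True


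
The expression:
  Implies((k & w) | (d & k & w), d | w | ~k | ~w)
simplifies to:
True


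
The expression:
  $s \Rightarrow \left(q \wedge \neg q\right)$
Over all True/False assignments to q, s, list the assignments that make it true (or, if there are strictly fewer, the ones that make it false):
is true only for:
  q=False, s=False;
  q=True, s=False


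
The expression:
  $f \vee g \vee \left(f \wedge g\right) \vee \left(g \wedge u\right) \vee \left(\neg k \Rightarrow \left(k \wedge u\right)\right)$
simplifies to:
$f \vee g \vee k$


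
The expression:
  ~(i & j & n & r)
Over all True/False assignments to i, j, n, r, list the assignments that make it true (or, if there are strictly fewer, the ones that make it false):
is false only for:
  i=True, j=True, n=True, r=True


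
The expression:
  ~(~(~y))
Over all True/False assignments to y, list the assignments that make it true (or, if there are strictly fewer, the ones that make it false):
is true only for:
  y=False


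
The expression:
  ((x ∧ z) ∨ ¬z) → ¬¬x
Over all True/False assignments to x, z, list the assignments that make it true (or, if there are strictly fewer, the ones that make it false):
is false only for:
  x=False, z=False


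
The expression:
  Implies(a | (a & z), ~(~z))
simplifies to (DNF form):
z | ~a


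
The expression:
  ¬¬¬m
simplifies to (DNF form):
¬m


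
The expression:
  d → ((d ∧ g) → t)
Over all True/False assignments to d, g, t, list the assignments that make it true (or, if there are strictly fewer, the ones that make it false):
is false only for:
  d=True, g=True, t=False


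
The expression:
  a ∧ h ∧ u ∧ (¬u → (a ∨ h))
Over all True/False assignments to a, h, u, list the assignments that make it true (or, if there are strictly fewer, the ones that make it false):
is true only for:
  a=True, h=True, u=True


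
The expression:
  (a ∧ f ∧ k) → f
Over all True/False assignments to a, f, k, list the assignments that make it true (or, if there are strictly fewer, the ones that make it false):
is always true.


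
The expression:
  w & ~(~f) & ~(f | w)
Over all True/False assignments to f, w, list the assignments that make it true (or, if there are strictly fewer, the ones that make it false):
is never true.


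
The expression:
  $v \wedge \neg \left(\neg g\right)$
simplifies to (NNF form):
$g \wedge v$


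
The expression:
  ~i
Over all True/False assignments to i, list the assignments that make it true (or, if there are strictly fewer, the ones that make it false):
is true only for:
  i=False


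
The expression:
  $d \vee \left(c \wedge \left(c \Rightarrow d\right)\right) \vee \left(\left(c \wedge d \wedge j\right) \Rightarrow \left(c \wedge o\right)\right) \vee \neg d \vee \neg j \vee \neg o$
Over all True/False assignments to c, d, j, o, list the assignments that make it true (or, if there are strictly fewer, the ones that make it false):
is always true.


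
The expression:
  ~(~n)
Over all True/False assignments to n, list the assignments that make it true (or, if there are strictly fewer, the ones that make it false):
is true only for:
  n=True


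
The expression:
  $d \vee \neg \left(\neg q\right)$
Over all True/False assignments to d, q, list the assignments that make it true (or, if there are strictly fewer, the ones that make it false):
is false only for:
  d=False, q=False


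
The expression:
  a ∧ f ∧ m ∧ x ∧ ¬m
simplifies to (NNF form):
False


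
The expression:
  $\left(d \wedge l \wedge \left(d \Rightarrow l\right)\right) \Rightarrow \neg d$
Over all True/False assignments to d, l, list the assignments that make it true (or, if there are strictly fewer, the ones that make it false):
is false only for:
  d=True, l=True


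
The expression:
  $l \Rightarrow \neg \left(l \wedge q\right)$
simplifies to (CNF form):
$\neg l \vee \neg q$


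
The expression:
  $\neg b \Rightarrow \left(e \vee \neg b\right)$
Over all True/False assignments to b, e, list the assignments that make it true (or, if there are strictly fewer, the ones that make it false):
is always true.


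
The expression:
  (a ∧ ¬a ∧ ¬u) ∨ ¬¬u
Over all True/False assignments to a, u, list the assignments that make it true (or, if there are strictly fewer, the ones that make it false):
is true only for:
  a=False, u=True;
  a=True, u=True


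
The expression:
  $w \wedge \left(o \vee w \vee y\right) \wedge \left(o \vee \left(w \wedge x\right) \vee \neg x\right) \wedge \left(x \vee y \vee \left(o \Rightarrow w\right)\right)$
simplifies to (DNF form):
$w$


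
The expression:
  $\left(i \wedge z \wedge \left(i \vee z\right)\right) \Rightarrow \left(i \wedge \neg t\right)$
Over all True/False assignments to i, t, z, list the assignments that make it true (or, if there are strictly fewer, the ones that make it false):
is false only for:
  i=True, t=True, z=True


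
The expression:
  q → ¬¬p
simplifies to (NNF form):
p ∨ ¬q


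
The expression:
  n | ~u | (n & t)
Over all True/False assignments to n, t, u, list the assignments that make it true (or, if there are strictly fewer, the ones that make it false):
is false only for:
  n=False, t=False, u=True;
  n=False, t=True, u=True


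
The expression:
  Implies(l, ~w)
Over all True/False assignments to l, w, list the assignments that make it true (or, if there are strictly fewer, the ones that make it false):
is false only for:
  l=True, w=True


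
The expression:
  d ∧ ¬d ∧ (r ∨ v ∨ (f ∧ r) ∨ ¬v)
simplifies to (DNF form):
False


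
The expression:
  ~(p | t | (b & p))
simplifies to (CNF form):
~p & ~t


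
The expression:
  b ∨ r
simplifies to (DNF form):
b ∨ r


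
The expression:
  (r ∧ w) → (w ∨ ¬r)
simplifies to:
True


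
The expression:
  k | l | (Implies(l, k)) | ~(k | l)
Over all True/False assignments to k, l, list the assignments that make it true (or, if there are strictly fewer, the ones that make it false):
is always true.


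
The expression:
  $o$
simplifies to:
$o$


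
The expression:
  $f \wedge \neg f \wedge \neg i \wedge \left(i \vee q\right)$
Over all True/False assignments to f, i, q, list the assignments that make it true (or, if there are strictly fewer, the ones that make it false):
is never true.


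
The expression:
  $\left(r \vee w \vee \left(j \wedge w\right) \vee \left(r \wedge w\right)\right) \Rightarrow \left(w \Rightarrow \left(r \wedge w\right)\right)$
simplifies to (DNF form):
$r \vee \neg w$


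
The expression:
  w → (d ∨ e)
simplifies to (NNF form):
d ∨ e ∨ ¬w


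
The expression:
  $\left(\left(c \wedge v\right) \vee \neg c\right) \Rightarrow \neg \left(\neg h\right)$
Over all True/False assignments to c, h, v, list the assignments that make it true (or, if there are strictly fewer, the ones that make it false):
is false only for:
  c=False, h=False, v=False;
  c=False, h=False, v=True;
  c=True, h=False, v=True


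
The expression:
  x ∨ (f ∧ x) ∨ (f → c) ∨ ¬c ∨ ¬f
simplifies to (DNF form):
True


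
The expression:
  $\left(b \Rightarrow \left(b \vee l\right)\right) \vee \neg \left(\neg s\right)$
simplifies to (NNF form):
$\text{True}$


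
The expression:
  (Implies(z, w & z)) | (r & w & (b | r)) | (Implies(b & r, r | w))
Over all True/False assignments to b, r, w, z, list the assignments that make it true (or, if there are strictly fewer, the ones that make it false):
is always true.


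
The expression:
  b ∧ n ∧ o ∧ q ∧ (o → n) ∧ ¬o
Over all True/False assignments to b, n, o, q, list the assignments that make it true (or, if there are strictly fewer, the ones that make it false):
is never true.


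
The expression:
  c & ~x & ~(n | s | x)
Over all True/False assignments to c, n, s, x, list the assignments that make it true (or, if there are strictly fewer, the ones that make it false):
is true only for:
  c=True, n=False, s=False, x=False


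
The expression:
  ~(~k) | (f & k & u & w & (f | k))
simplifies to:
k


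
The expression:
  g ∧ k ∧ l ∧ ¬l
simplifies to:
False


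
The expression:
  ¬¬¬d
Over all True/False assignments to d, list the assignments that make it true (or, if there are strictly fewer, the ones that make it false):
is true only for:
  d=False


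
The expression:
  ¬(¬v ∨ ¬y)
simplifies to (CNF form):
v ∧ y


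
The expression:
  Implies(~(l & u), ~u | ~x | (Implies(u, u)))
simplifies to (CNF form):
True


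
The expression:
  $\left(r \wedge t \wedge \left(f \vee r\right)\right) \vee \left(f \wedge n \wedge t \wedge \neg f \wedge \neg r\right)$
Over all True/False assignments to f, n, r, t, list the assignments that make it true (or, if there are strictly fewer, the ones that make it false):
is true only for:
  f=False, n=False, r=True, t=True;
  f=False, n=True, r=True, t=True;
  f=True, n=False, r=True, t=True;
  f=True, n=True, r=True, t=True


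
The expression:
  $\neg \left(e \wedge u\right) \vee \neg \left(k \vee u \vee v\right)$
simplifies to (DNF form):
$\neg e \vee \neg u$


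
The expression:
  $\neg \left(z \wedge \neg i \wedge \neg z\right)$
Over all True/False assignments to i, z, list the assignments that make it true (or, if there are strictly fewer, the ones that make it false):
is always true.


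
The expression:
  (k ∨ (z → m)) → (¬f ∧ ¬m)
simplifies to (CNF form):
¬m ∧ (z ∨ ¬f) ∧ (¬f ∨ ¬k)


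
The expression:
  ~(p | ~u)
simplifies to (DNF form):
u & ~p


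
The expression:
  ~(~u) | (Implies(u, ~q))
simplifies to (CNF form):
True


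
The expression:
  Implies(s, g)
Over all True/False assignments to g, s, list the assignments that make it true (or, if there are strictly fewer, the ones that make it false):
is false only for:
  g=False, s=True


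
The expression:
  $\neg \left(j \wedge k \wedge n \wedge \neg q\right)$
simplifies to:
$q \vee \neg j \vee \neg k \vee \neg n$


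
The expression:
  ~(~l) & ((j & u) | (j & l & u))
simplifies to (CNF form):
j & l & u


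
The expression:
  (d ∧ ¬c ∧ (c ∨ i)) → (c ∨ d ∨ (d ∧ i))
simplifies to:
True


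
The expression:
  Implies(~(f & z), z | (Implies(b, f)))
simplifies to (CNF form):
f | z | ~b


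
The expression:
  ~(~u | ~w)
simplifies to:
u & w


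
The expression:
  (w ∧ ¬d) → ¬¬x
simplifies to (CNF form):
d ∨ x ∨ ¬w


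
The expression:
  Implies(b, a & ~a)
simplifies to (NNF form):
~b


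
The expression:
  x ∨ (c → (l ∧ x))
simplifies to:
x ∨ ¬c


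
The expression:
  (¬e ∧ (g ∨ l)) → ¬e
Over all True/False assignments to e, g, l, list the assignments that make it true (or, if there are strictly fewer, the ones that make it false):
is always true.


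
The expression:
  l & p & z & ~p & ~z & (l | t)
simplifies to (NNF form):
False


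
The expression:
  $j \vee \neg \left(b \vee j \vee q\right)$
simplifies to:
$j \vee \left(\neg b \wedge \neg q\right)$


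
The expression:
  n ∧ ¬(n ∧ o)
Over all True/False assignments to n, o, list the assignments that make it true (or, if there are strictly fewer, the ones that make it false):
is true only for:
  n=True, o=False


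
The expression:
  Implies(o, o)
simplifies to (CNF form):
True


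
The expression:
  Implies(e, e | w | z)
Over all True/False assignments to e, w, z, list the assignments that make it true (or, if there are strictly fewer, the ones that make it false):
is always true.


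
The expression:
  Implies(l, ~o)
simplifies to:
~l | ~o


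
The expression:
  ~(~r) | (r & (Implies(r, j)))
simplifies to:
r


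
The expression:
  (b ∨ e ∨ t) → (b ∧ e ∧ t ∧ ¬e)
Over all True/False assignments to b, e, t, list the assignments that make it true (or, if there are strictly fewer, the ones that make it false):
is true only for:
  b=False, e=False, t=False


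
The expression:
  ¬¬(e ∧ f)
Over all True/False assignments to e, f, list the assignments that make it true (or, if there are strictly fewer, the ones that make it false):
is true only for:
  e=True, f=True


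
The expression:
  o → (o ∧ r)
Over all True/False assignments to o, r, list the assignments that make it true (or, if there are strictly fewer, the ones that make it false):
is false only for:
  o=True, r=False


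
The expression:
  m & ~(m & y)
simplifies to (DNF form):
m & ~y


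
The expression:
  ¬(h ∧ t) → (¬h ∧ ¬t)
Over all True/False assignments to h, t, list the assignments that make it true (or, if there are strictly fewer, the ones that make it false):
is true only for:
  h=False, t=False;
  h=True, t=True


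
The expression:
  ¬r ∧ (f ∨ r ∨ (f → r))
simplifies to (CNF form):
¬r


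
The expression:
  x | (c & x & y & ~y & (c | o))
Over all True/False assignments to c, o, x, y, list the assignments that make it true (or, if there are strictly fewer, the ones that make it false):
is true only for:
  c=False, o=False, x=True, y=False;
  c=False, o=False, x=True, y=True;
  c=False, o=True, x=True, y=False;
  c=False, o=True, x=True, y=True;
  c=True, o=False, x=True, y=False;
  c=True, o=False, x=True, y=True;
  c=True, o=True, x=True, y=False;
  c=True, o=True, x=True, y=True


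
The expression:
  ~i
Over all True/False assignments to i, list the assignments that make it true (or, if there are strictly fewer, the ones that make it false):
is true only for:
  i=False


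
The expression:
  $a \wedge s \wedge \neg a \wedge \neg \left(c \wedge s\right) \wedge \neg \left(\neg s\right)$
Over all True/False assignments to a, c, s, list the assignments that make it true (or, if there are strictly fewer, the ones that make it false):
is never true.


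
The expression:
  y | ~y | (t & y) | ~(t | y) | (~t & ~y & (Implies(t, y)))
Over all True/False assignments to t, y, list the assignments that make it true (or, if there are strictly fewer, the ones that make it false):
is always true.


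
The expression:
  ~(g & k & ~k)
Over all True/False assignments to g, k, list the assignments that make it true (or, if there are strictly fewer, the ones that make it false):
is always true.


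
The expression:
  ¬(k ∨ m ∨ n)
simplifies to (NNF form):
¬k ∧ ¬m ∧ ¬n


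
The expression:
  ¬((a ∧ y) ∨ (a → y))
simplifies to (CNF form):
a ∧ ¬y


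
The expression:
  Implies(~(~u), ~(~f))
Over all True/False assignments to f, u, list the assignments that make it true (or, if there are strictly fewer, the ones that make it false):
is false only for:
  f=False, u=True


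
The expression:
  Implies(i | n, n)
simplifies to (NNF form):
n | ~i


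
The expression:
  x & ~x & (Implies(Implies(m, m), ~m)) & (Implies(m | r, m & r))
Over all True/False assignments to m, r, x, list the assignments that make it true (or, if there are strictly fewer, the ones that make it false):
is never true.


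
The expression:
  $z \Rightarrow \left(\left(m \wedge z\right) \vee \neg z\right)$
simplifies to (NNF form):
$m \vee \neg z$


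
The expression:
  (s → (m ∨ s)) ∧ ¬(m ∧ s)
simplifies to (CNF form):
¬m ∨ ¬s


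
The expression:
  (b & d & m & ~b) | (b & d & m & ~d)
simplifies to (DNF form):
False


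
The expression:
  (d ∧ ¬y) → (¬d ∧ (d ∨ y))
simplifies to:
y ∨ ¬d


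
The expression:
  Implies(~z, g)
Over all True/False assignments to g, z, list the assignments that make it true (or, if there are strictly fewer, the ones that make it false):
is false only for:
  g=False, z=False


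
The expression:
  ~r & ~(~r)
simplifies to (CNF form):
False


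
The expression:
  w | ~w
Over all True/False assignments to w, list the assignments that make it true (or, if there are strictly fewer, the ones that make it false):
is always true.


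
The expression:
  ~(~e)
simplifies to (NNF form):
e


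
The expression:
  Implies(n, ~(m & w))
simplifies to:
~m | ~n | ~w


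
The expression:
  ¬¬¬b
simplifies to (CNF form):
¬b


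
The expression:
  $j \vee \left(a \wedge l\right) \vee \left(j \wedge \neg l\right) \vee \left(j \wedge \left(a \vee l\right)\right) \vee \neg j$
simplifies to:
$\text{True}$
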